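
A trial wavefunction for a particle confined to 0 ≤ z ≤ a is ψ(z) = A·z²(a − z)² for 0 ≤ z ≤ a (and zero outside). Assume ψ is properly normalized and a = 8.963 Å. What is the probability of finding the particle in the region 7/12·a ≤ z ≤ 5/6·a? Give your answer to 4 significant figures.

P = ∫_{7/12·a}^{5/6·a} |ψ(z)|² dz.
With A² fixed by ∫|ψ|² = 1, i.e. A² = (a^9/630)^(−1), substitute and integrate.
Let u = z/a; then A² and the length scale cancel, so P = ∫_{7/12}^{5/6} u^4·(1 - u)^4 du ÷ ∫_{0}^{1} u^4·(1 - u)^4 du.
An antiderivative of u^4·(1 - u)^4 is u^5·(70·u^4 - 315·u^3 + 540·u^2 - 420·u + 126)/630; evaluating from 7/12 to 5/6 gives ≈ 0.000465682, while the full integral is 1/630.
Evaluating gives P = 0.29338.

P ≈ 0.2934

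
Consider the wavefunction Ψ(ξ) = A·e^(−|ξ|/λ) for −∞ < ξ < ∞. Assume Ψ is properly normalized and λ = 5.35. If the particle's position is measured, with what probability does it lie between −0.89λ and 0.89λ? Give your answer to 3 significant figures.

P ≈ 0.831

The probability is P = ∫ |Ψ|² dξ over [−0.89λ, 0.89λ].
Since A² = 1/(λ), this is the region integral divided by the full normalization integral.
By symmetry take twice the ξ ≥ 0 contribution in numerator and denominator; the 2's cancel. In terms of u = ξ/λ (A² and the length scale cancel between numerator and denominator), P = [∫_{0}^{0.89} e^(-2·u) du] / [∫_{0}^{∞} e^(-2·u) du].
Using ∫ e^(-2·u) du = -e^(-2·u)/2, the numerator is 1/2 - e^(-89/50)/2 and the denominator is 1/2.
Evaluating gives P = 0.8314.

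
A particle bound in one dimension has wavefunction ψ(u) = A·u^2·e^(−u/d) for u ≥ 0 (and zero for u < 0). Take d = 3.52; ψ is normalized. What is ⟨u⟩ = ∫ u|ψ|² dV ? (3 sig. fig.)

⟨u⟩ = ∫ u |ψ|² du over the full domain.
Since the A² factors cancel between numerator and denominator, ⟨u⟩ = 5·d/2.
With d = 3.52, ⟨u⟩ = 8.800.

⟨u⟩ ≈ 8.80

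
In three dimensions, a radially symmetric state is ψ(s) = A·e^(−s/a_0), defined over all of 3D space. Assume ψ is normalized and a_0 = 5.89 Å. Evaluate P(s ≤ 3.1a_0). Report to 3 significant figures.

P ≈ 0.946

With dV = 4πs²ds, the probability is ∫|ψ|² dV over s ≤ 3.1a_0.
Normalization gives A² = 1/(π·a_0^3).
In terms of u = s/a_0 (A², 4π and the length scale all cancel between numerator and denominator), P = [∫_{0}^{3.1} u^2·e^(-2·u) du] / [∫_{0}^{∞} u^2·e^(-2·u) du].
With ∫ u^2·e^(-2·u) du = -(2·u^2 + 2·u + 1)·e^(-2·u)/4 + C, the region integral is 1/4 - 1321·e^(-31/5)/200 and the full one is 1/4.
This evaluates to P = 0.9464.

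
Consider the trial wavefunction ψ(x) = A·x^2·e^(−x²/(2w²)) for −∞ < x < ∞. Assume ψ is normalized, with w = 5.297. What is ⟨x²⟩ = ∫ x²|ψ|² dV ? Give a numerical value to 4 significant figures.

The expectation value is the |ψ|²-weighted average of x^2: ∫ x^2|ψ|² dx.
Differentiating ∫e^(−αx²) dx = √(π/α) under α to get the higher moments, since the A² factors cancel between numerator and denominator, ⟨x²⟩ = 5·w^2/2.
Putting w = 5.297 gives 70.146.

⟨x^2⟩ ≈ 70.15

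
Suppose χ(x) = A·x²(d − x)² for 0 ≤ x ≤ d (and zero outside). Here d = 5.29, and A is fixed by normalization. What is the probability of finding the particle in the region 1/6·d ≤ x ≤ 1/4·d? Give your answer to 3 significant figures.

P = ∫_{1/6·d}^{1/4·d} |χ(x)|² dx.
With A² fixed by ∫|χ|² = 1, i.e. A² = (d^9/630)^(−1), substitute and integrate.
Substituting u = x/d, A² and the length scale cancel in the ratio: P = ∫_{1/6}^{1/4} u^4·(1 - u)^4 du / ∫_{0}^{1} u^4·(1 - u)^4 du.
Using ∫ u^4·(1 - u)^4 du = u^5·(70·u^4 - 315·u^3 + 540·u^2 - 420·u + 126)/630, the numerator is ≈ 0.000063456 and the denominator is 1/630.
Evaluating gives P = 0.03998.

P ≈ 0.0400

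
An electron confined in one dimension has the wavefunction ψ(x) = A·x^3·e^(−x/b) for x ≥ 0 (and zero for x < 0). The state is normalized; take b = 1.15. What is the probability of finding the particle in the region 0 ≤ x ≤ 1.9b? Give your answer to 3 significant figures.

P = ∫_{0}^{1.9b} |ψ(x)|² dx.
Since A² = 1/(45·b^7/8), this is the region integral divided by the full normalization integral.
Let u = x/b; then A² and the length scale cancel, so P = ∫_{0}^{1.9} u^6·e^(-2·u) du ÷ ∫_{0}^{∞} u^6·e^(-2·u) du.
Using ∫ u^6·e^(-2·u) du = -(4·u^6 + 12·u^5 + 30·u^4 + 60·u^3 + 90·u^2 + 90·u + 45)·e^(-2·u)/8, the numerator is ≈ 0.51127 and the denominator is 45/8.
Taking the ratio, P = 0.09089.

P ≈ 0.0909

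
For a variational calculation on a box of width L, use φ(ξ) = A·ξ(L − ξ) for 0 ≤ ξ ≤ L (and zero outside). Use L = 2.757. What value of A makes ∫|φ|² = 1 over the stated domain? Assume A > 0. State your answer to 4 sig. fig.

Normalization requires ∫|φ|² dξ = 1, integrated from 0 to L.
Expanding the polynomial and integrating term by term, carrying out the integral gives A² · L^5/30.
Setting this equal to 1 gives A² = 1/(L^5/30).
With L = 2.757: A² = 0.18834 and A = 0.43398.

A ≈ 0.4340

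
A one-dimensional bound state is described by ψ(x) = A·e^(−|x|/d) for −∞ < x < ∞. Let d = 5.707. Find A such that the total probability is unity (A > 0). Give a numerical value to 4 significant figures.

We need A² ∫|f|² dx = 1, taking the integral from −∞ to ∞.
The integral (without the A² prefactor) comes out to d.
Hence A² = 1/[d].
Substituting d = 5.707 gives A² = 0.17522, so A = 0.41860.

A ≈ 0.4186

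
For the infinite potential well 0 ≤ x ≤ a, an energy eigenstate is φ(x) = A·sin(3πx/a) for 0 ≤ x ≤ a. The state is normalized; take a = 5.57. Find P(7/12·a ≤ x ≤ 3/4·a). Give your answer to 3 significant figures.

P = ∫_{7/12·a}^{3/4·a} |φ(x)|² dx.
Since A² = 1/(a/2), this is the region integral divided by the full normalization integral.
Substituting u = x/a, A² and the length scale cancel in the ratio: P = ∫_{7/12}^{3/4} sin(3·π·u)^2 du / ∫_{0}^{1} sin(3·π·u)^2 du.
With ∫ sin(3·π·u)^2 du = u/2 - sin(6·π·u)/(12·π) + C, the region integral is 1/12 - 1/(6·π) and the full one is 1/2.
This works out to P = (-2 + π)/(6·π).

P ≈ 0.0606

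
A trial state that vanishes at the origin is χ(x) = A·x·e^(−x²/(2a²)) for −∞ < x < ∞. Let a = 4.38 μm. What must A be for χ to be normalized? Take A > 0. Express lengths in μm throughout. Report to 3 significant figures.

We need A² ∫|f|² dx = 1, taking the integral from −∞ to ∞.
Differentiating ∫e^(−αx²) dx = √(π/α) under α to get the higher moments, the integral (without the A² prefactor) comes out to √(π)·a^3/2.
So A² = (√(π)·a^3/2)^(−1).
With a = 4.38: A² = 0.01343 and A = 0.1159.

A ≈ 0.116 μm^(-3/2)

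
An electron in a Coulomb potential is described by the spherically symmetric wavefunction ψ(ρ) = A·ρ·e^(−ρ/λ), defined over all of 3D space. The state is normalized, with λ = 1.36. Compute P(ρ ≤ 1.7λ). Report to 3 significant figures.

P ≈ 0.256

Integrate the radial probability density 4πρ²|ψ|² over ρ ≤ 1.7λ.
Normalization gives A² = 1/(3·π·λ^5).
In terms of u = ρ/λ (A², 4π and the length scale all cancel between numerator and denominator), P = [∫_{0}^{1.7} u^4·e^(-2·u) du] / [∫_{0}^{∞} u^4·e^(-2·u) du].
An antiderivative of u^4·e^(-2·u) is -(u^4/2 + u^3 + 3·u^2/2 + 3·u/2 + 3/4)·e^(-2·u); evaluating from 0 to 1.7 gives ≈ 0.19186, while the full integral is 3/4.
Taking the ratio yields P = 0.2558.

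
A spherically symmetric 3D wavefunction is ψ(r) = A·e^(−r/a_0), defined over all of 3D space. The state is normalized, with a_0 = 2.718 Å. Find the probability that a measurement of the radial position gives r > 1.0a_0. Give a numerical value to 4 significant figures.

Integrate the radial probability density 4πr²|ψ|² over r > 1.0a_0.
Normalization gives A² = 1/(π·a_0^3).
In terms of u = r/a_0 (A², 4π and the length scale all cancel between numerator and denominator), P = [∫_{1.0}^{∞} u^2·e^(-2·u) du] / [∫_{0}^{∞} u^2·e^(-2·u) du].
An antiderivative of u^2·e^(-2·u) is -(2·u^2 + 2·u + 1)·e^(-2·u)/4; evaluating from 1.0 to ∞ gives 5·e^(-2)/4, while the full integral is 1/4.
This evaluates to P = 0.67668.

P ≈ 0.6767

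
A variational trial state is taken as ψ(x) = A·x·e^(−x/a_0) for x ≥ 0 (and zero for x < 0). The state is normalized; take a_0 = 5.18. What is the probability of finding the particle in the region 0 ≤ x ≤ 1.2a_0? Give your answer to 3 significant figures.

|ψ|² is the probability density, so P = ∫_{0}^{1.2a_0} |ψ|² dx.
The normalization integral ∫|ψ|²dx over the whole domain equals a_0^3/4·A², and A² cancels in the ratio.
Substituting u = x/a_0, A² and the length scale cancel in the ratio: P = ∫_{0}^{1.2} u^2·e^(-2·u) du / ∫_{0}^{∞} u^2·e^(-2·u) du.
With ∫ u^2·e^(-2·u) du = -(2·u^2 + 2·u + 1)·e^(-2·u)/4 + C, the region integral is 1/4 - 157·e^(-12/5)/100 and the full one is 1/4.
This works out to P = 0.4303.

P ≈ 0.430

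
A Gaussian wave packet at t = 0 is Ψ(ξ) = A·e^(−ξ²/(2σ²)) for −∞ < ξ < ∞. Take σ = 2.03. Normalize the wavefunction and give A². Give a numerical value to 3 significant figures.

We need A² ∫|f|² dξ = 1, taking the integral from −∞ to ∞.
With Ψ = A·e^(−ξ²/(2σ²)), the integral evaluates to A²·[√(π)·σ].
So A² = (√(π)·σ)^(−1).
Plugging in σ = 2.03 yields A = 0.5272.

A^2 ≈ 0.278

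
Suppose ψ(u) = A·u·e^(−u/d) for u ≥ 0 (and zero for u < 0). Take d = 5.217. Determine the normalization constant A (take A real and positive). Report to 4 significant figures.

Require ∫ |ψ|² du = 1 over the whole domain.
With ∫₀^∞ u^2 e^(−αu) du = 2!/α^3, ∫|ψ|² du = A²·(d^3/4).
Plugging in d = 5.217 yields A = 0.16784.

A ≈ 0.1678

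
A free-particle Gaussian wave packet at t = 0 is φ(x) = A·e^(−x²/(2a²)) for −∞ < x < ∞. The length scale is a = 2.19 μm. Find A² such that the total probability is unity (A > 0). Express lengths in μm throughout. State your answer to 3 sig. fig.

Require ∫ |φ|² dx = 1 over the whole domain.
The integral (without the A² prefactor) comes out to √(π)·a.
Hence A² = 1/[√(π)·a].
Plugging in a = 2.19 yields A = 0.5076.

A^2 ≈ 0.258 μm^(-1)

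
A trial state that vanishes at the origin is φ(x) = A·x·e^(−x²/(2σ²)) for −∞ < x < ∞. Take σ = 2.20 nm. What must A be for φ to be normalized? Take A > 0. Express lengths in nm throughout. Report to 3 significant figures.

We need A² ∫|f|² dx = 1, taking the integral from −∞ to ∞.
Using the Gaussian integral ∫_{−∞}^{∞} e^(−αx²) dx = √(π/α), ∫|φ|² dx = A²·(√(π)·σ^3/2).
Setting this equal to 1 gives A² = 1/(√(π)·σ^3/2).
Plugging in σ = 2.20 yields A = 0.3255.

A ≈ 0.326 nm^(-3/2)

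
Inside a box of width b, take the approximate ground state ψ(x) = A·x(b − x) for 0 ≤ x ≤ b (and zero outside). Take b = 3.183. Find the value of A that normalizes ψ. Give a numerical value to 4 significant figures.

A ≈ 0.3030

The normalization condition is ∫|ψ|² dx = 1 from 0 to b.
The integral (without the A² prefactor) comes out to b^5/30.
So A² = (b^5/30)^(−1).
With b = 3.183: A² = 0.091820 and A = 0.30302.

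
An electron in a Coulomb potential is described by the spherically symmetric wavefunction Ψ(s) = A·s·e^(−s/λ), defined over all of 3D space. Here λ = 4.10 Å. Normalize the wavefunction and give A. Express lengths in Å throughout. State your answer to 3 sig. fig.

The normalization condition is ∫|Ψ|² 4πs² ds = 1 from 0 to ∞.
(Spherical symmetry: dV = 4πs² ds.)
Recall ∫₀^∞ s^m e^(−s/β) ds = m!·β^(m+1), the integral (without the A² prefactor) comes out to 3·π·λ^5.
Plugging in λ = 4.10 yields A = 0.009570.

A ≈ 0.00957 Å^(-5/2)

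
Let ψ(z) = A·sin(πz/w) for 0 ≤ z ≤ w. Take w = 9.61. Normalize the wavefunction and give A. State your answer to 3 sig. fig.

A ≈ 0.456

We need A² ∫|f|² dz = 1, taking the integral from 0 to w.
With ψ = A·sin(πz/w), the integral evaluates to A²·[w/2].
Hence A² = 1/[w/2].
Plugging in w = 9.61 yields A = 0.4562.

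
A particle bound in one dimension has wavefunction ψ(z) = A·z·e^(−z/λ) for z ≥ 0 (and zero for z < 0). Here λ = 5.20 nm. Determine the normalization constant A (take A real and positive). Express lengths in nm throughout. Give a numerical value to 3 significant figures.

A ≈ 0.169 nm^(-3/2)

Require ∫ |ψ|² dz = 1 over the whole domain.
Recall ∫₀^∞ z^m e^(−z/β) dz = m!·β^(m+1), with ψ = A·z·e^(−z/λ), the integral evaluates to A²·[λ^3/4].
Setting this equal to 1 gives A² = 1/(λ^3/4).
Plugging in λ = 5.20 yields A = 0.1687.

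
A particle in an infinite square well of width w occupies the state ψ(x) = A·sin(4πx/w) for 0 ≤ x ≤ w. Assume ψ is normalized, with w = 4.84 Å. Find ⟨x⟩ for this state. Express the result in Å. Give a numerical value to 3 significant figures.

The expectation value is the |ψ|²-weighted average of x: ∫ x|ψ|² dx.
Using sin²θ = (1 − cos 2θ)/2, the ratio of the moment integral to the normalization integral gives ⟨x⟩ = w/2.
With w = 4.84, ⟨x⟩ = 2.420.

⟨x⟩ ≈ 2.42 Å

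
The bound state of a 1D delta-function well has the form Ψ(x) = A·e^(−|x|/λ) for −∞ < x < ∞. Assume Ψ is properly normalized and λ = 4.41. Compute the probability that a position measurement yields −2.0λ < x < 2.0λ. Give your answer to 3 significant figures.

P ≈ 0.982

P = ∫_{−2.0λ}^{2.0λ} |Ψ(x)|² dx.
With A² fixed by ∫|Ψ|² = 1, i.e. A² = (λ)^(−1), substitute and integrate.
Both integrals are even about x = 0, so only the x ≥ 0 halves are needed (the factors of 2 cancel). Substituting u = x/λ, A² and the length scale cancel in the ratio: P = ∫_{0}^{2.0} e^(-2·u) du / ∫_{0}^{∞} e^(-2·u) du.
An antiderivative of e^(-2·u) is -e^(-2·u)/2; evaluating from 0 to 2.0 gives 1/2 - e^(-4)/2, while the full integral is 1/2.
The result is P = 0.9817.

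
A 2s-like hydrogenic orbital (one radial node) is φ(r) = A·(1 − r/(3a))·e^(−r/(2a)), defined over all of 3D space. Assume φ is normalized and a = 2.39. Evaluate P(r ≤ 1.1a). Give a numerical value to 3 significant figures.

Integrate the radial probability density 4πr²|φ|² over r ≤ 1.1a.
Normalization gives A² = 1/(8·π·a^3/3).
In terms of u = r/a (A², 4π and the length scale all cancel between numerator and denominator), P = [∫_{0}^{1.1} u^2·(1 - u/3)^2·e^(-u) du] / [∫_{0}^{∞} u^2·(1 - u/3)^2·e^(-u) du].
Using ∫ u^2·(1 - u/3)^2·e^(-u) du = (-u^4 + 2·u^3 - 3·u^2 - 6·u - 6)·e^(-u)/9, the numerator is ≈ 0.11069 and the denominator is 2/3.
This evaluates to P = 0.1660.

P ≈ 0.166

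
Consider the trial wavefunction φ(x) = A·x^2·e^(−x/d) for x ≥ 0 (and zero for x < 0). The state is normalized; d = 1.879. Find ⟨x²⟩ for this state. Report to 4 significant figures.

The expectation value is the |φ|²-weighted average of x^2: ∫ x^2|φ|² dx.
The ratio of the moment integral to the normalization integral gives ⟨x²⟩ = 15·d^2/2.
Putting d = 1.879 gives 26.480.

⟨x^2⟩ ≈ 26.48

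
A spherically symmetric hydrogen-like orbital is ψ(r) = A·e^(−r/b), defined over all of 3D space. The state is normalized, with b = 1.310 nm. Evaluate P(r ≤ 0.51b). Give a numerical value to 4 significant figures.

P ≈ 0.08402

Integrate the radial probability density 4πr²|ψ|² over r ≤ 0.51b.
The full normalization integral is A²·[π·b^3] = 1, fixing A².
Let u = r/b; then A², 4π and the length scale all cancel, so P = ∫_{0}^{0.51} u^2·e^(-2·u) du ÷ ∫_{0}^{∞} u^2·e^(-2·u) du.
Using ∫ u^2·e^(-2·u) du = -(2·u^2 + 2·u + 1)·e^(-2·u)/4, the numerator is ≈ 0.0210042 and the denominator is 1/4.
This evaluates to P = 0.084017.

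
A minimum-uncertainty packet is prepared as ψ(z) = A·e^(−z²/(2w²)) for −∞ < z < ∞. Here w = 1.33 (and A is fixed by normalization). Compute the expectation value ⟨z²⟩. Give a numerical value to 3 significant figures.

⟨z²⟩ = ∫ z^2 |ψ|² dz over the full domain.
Using the Gaussian integral ∫_{−∞}^{∞} e^(−αz²) dz = √(π/α), evaluating both integrals, ⟨z²⟩ = w^2/2.
With w = 1.33, ⟨z^2⟩ = 0.8845.

⟨z^2⟩ ≈ 0.884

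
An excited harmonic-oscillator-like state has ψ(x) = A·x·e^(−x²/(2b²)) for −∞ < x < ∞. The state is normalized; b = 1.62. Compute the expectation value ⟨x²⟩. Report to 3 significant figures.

The expectation value is the |ψ|²-weighted average of x^2: ∫ x^2|ψ|² dx.
Differentiating ∫e^(−αx²) dx = √(π/α) under α to get the higher moments, since the A² factors cancel between numerator and denominator, ⟨x²⟩ = 3·b^2/2.
With b = 1.62, ⟨x^2⟩ = 3.937.

⟨x^2⟩ ≈ 3.94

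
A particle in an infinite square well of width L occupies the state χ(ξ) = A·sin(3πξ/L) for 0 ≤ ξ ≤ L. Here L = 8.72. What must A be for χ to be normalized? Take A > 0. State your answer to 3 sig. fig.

We need A² ∫|f|² dξ = 1, taking the integral from 0 to L.
With ∫₀^L sin²(nπξ/L) dξ = L/2, with χ = A·sin(3πξ/L), the integral evaluates to A²·[L/2].
Setting this equal to 1 gives A² = 1/(L/2).
With L = 8.72: A² = 0.2294 and A = 0.4789.

A ≈ 0.479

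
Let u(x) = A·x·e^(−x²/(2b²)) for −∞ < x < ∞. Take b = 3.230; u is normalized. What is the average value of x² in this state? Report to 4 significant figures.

By definition ⟨x²⟩ = ∫ x^2 |u(x)|² dx.
Using the Gaussian integral ∫_{−∞}^{∞} e^(−αx²) dx = √(π/α), evaluating both integrals, ⟨x²⟩ = 3·b^2/2.
Putting b = 3.230 gives 15.649.

⟨x^2⟩ ≈ 15.65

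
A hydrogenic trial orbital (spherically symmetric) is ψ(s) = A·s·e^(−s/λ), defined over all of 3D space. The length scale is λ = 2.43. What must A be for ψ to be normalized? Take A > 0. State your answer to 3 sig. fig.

We need A² ∫|f|² 4πs² ds = 1, taking the integral from 0 to ∞.
In 3D with spherical symmetry the volume element is 4πs² ds.
Using ∫₀^∞ sⁿ e^(−αs) ds = n!/αⁿ⁺¹, carrying out the integral gives A² · 3·π·λ^5.
Substituting λ = 2.43 gives A² = 0.001252, so A = 0.03539.

A ≈ 0.0354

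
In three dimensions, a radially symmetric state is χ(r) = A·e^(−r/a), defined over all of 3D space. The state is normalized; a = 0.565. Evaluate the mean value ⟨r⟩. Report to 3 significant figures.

⟨r⟩ ≈ 0.848

⟨r⟩ = ∫ r |χ|² 4πr² dr over the full domain.
Recall ∫₀^∞ r^m e^(−r/β) dr = m!·β^(m+1), since the A² factors cancel between numerator and denominator, ⟨r⟩ = 3·a/2.
Putting a = 0.565 gives 0.8475.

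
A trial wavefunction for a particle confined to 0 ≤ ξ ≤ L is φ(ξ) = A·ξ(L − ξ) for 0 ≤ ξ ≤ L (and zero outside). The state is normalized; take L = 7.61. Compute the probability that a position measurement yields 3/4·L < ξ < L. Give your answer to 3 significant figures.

P ≈ 0.104

|φ|² is the probability density, so P = ∫_{3/4·L}^{L} |φ|² dξ.
Since A² = 1/(L^5/30), this is the region integral divided by the full normalization integral.
Let u = ξ/L; then A² and the length scale cancel, so P = ∫_{3/4}^{1} u^2·(1 - u)^2 du ÷ ∫_{0}^{1} u^2·(1 - u)^2 du.
An antiderivative of u^2·(1 - u)^2 is u^3·(6·u^2 - 15·u + 10)/30; evaluating from 3/4 to 1 gives ≈ 0.0034505, while the full integral is 1/30.
Evaluating gives P = 53/512.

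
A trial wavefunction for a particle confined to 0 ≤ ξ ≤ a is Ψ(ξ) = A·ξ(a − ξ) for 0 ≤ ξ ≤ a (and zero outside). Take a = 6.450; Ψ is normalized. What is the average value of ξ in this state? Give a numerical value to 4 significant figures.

⟨ξ⟩ ≈ 3.225

The expectation value is the |Ψ|²-weighted average of ξ: ∫ ξ|Ψ|² dξ.
Expanding the polynomial and integrating term by term, since the A² factors cancel between numerator and denominator, ⟨ξ⟩ = a/2.
Putting a = 6.450 gives 3.2250.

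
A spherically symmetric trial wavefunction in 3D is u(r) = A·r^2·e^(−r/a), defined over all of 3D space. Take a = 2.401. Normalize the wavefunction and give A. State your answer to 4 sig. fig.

Normalization requires ∫|u|² 4πr² dr = 1, integrated from 0 to ∞.
The angular integral contributes 4π, leaving ∫₀^∞ r²|u|² dr.
∫|u|² 4πr² dr = A²·(45·π·a^7/2).
Substituting a = 2.401 gives A² = 0.000030755, so A = 0.0055458.

A ≈ 0.005546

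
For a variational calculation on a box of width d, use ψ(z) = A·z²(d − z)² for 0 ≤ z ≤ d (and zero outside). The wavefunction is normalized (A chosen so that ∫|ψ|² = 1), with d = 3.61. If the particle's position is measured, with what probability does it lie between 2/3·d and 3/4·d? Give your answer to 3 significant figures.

P ≈ 0.0959

P = ∫_{2/3·d}^{3/4·d} |ψ(z)|² dz.
With A² fixed by ∫|ψ|² = 1, i.e. A² = (d^9/630)^(−1), substitute and integrate.
Substituting u = z/d, A² and the length scale cancel in the ratio: P = ∫_{2/3}^{3/4} u^4·(1 - u)^4 du / ∫_{0}^{1} u^4·(1 - u)^4 du.
With ∫ u^4·(1 - u)^4 du = u^5·(70·u^4 - 315·u^3 + 540·u^2 - 420·u + 126)/630 + C, the region integral is ≈ 0.00015225 and the full one is 1/630.
Evaluating gives P = 0.09592.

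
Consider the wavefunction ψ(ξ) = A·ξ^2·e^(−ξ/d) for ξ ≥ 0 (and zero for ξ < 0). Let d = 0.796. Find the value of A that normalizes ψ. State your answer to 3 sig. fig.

Normalization requires ∫|ψ|² dξ = 1, integrated from 0 to ∞.
With ψ = A·ξ^2·e^(−ξ/d), the integral evaluates to A²·[3·d^5/4].
Setting this equal to 1 gives A² = 1/(3·d^5/4).
Plugging in d = 0.796 yields A = 2.043.

A ≈ 2.04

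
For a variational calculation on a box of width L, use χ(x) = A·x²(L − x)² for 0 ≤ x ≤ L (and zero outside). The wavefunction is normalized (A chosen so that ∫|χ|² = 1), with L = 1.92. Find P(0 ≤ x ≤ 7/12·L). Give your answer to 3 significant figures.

P = ∫_{0}^{7/12·L} |χ(x)|² dx.
Since A² = 1/(L^9/630), this is the region integral divided by the full normalization integral.
In terms of u = x/L (A² and the length scale cancel between numerator and denominator), P = [∫_{0}^{7/12} u^4·(1 - u)^4 du] / [∫_{0}^{1} u^4·(1 - u)^4 du].
An antiderivative of u^4·(1 - u)^4 is u^5·(70·u^4 - 315·u^3 + 540·u^2 - 420·u + 126)/630; evaluating from 0 to 7/12 gives ≈ 0.0011074, while the full integral is 1/630.
Taking the ratio, P = 0.6977.

P ≈ 0.698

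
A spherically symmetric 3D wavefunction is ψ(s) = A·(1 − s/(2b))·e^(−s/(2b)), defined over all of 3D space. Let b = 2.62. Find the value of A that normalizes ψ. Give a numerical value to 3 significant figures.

Require ∫ |ψ|² 4πs² ds = 1 over the whole domain.
In 3D with spherical symmetry the volume element is 4πs² ds.
With ψ = A·(1 − s/(2b))·e^(−s/(2b)), the integral evaluates to A²·[8·π·b^3].
Setting this equal to 1 gives A² = 1/(8·π·b^3).
Plugging in b = 2.62 yields A = 0.04704.

A ≈ 0.0470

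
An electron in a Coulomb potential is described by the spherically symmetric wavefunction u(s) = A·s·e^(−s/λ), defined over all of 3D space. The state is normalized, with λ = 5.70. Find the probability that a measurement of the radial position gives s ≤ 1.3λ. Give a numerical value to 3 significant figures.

P ≈ 0.123

Integrate the radial probability density 4πs²|u|² over s ≤ 1.3λ.
The full normalization integral is A²·[3·π·λ^5] = 1, fixing A².
Let t = s/λ; then A², 4π and the length scale all cancel, so P = ∫_{0}^{1.3} t^4·e^(-2·t) dt ÷ ∫_{0}^{∞} t^4·e^(-2·t) dt.
Using ∫ t^4·e^(-2·t) dt = -(t^4/2 + t^3 + 3·t^2/2 + 3·t/2 + 3/4)·e^(-2·t), the numerator is ≈ 0.091932 and the denominator is 3/4.
Taking the ratio yields P = 0.1226.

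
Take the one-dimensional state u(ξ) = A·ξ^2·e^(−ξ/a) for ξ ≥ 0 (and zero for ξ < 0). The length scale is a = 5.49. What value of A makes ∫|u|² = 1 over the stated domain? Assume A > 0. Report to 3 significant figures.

We need A² ∫|f|² dξ = 1, taking the integral from 0 to ∞.
With ∫₀^∞ ξ^4 e^(−αξ) dξ = 4!/α^5, with u = A·ξ^2·e^(−ξ/a), the integral evaluates to A²·[3·a^5/4].
With a = 5.49: A² = 0.0002673 and A = 0.01635.

A ≈ 0.0164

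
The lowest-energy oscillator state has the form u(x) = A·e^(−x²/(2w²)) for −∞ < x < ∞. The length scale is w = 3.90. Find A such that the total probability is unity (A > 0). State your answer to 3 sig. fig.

We need A² ∫|f|² dx = 1, taking the integral from −∞ to ∞.
With ∫_{−∞}^{∞} x^(2m) e^(−αx²) dx = (2m−1)!!·√π / (2^m α^(m+1/2)), ∫|u|² dx = A²·(√(π)·w).
Setting this equal to 1 gives A² = 1/(√(π)·w).
Plugging in w = 3.90 yields A = 0.3803.

A ≈ 0.380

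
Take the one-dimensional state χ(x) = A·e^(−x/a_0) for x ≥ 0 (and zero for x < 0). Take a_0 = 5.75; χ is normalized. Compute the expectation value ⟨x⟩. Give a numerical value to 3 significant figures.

⟨x⟩ = ∫ x |χ|² dx over the full domain.
Recall ∫₀^∞ x^m e^(−x/β) dx = m!·β^(m+1), the ratio of the moment integral to the normalization integral gives ⟨x⟩ = a_0/2.
Putting a_0 = 5.75 gives 2.875.

⟨x⟩ ≈ 2.88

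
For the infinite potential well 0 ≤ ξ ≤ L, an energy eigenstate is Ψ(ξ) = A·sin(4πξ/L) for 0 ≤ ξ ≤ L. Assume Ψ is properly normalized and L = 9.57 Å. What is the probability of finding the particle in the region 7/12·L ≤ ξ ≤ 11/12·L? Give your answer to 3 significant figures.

P ≈ 0.402

P = ∫_{7/12·L}^{11/12·L} |Ψ(ξ)|² dξ.
With A² fixed by ∫|Ψ|² = 1, i.e. A² = (L/2)^(−1), substitute and integrate.
In terms of u = ξ/L (A² and the length scale cancel between numerator and denominator), P = [∫_{7/12}^{11/12} sin(4·π·u)^2 du] / [∫_{0}^{1} sin(4·π·u)^2 du].
With ∫ sin(4·π·u)^2 du = u/2 - sin(4·π·u)·cos(4·π·u)/(8·π) + C, the region integral is √(3)/(16·π) + 1/6 and the full one is 1/2.
Taking the ratio, P = (√(3)/8 + π/3)/π.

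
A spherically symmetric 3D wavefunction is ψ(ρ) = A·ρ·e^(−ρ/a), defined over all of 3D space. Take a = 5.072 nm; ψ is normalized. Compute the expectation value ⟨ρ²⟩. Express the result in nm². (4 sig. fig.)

⟨ρ^2⟩ ≈ 192.9 nm^2

By definition ⟨ρ²⟩ = ∫ ρ^2 |ψ(ρ)|² 4πρ² dρ.
Evaluating both integrals, ⟨ρ²⟩ = 15·a^2/2.
Putting a = 5.072 gives 192.94.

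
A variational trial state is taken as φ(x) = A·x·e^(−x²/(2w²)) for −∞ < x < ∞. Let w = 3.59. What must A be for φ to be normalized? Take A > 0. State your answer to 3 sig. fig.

A ≈ 0.156

Normalization requires ∫|φ|² dx = 1, integrated from −∞ to ∞.
Carrying out the integral gives A² · √(π)·w^3/2.
With w = 3.59: A² = 0.02439 and A = 0.1562.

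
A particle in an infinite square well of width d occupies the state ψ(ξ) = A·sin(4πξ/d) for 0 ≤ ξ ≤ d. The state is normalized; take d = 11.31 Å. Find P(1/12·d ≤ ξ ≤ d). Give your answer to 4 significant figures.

P ≈ 0.9511

P = ∫_{1/12·d}^{d} |ψ(ξ)|² dξ.
Since A² = 1/(d/2), this is the region integral divided by the full normalization integral.
In terms of u = ξ/d (A² and the length scale cancel between numerator and denominator), P = [∫_{1/12}^{1} sin(4·π·u)^2 du] / [∫_{0}^{1} sin(4·π·u)^2 du].
Using ∫ sin(4·π·u)^2 du = u/2 - sin(4·π·u)·cos(4·π·u)/(8·π), the numerator is √(3)/(32·π) + 11/24 and the denominator is 1/2.
The result is P = √(3)/(16·π) + 11/12.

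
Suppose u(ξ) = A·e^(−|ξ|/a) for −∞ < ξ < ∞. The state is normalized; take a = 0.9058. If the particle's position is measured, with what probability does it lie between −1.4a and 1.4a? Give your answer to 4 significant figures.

P = ∫_{−1.4a}^{1.4a} |u(ξ)|² dξ.
With A² fixed by ∫|u|² = 1, i.e. A² = (a)^(−1), substitute and integrate.
Both integrals are even about ξ = 0, so only the ξ ≥ 0 halves are needed (the factors of 2 cancel). Substituting t = ξ/a, A² and the length scale cancel in the ratio: P = ∫_{0}^{1.4} e^(-2·t) dt / ∫_{0}^{∞} e^(-2·t) dt.
Using ∫ e^(-2·t) dt = -e^(-2·t)/2, the numerator is 1/2 - e^(-14/5)/2 and the denominator is 1/2.
The result is P = 0.93919.

P ≈ 0.9392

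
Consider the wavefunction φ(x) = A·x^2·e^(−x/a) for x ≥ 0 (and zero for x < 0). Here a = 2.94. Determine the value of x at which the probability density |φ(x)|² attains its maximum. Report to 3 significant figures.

x ≈ 5.88

The maximum of |φ(x)|² occurs where its derivative vanishes.
This gives x = 2·a.
With a = 2.94, the most probable position is 5.880.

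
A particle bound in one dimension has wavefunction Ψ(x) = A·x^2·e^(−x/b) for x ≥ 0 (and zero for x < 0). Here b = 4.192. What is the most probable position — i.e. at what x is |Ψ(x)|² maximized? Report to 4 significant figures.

x ≈ 8.384

Set d/dx [|Ψ(x)|²] = 0 and solve for x > 0.
This gives x = 2·b.
With b = 4.192, the most probable position is 8.3840.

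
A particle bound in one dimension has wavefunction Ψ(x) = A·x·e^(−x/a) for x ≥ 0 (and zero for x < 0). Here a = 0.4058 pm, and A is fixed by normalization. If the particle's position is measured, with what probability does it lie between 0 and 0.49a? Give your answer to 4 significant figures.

P ≈ 0.07666

|Ψ|² is the probability density, so P = ∫_{0}^{0.49a} |Ψ|² dx.
Since A² = 1/(a^3/4), this is the region integral divided by the full normalization integral.
In terms of u = x/a (A² and the length scale cancel between numerator and denominator), P = [∫_{0}^{0.49} u^2·e^(-2·u) du] / [∫_{0}^{∞} u^2·e^(-2·u) du].
With ∫ u^2·e^(-2·u) du = -(2·u^2 + 2·u + 1)·e^(-2·u)/4 + C, the region integral is ≈ 0.0191649 and the full one is 1/4.
Taking the ratio, P = 0.076660.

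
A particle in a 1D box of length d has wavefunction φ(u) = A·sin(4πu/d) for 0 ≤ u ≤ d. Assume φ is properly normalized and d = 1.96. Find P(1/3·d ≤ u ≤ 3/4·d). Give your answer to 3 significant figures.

P = ∫_{1/3·d}^{3/4·d} |φ(u)|² du.
Since A² = 1/(d/2), this is the region integral divided by the full normalization integral.
In terms of t = u/d (A² and the length scale cancel between numerator and denominator), P = [∫_{1/3}^{3/4} sin(4·π·t)^2 dt] / [∫_{0}^{1} sin(4·π·t)^2 dt].
Using ∫ sin(4·π·t)^2 dt = t/2 - sin(4·π·t)·cos(4·π·t)/(8·π), the numerator is √(3)/(32·π) + 5/24 and the denominator is 1/2.
Taking the ratio, P = √(3)/(16·π) + 5/12.

P ≈ 0.451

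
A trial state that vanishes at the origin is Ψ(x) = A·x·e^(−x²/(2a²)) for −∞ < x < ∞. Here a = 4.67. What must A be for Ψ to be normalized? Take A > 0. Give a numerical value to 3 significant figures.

A ≈ 0.105

We need A² ∫|f|² dx = 1, taking the integral from −∞ to ∞.
The integral (without the A² prefactor) comes out to √(π)·a^3/2.
Hence A² = 1/[√(π)·a^3/2].
Substituting a = 4.67 gives A² = 0.01108, so A = 0.1053.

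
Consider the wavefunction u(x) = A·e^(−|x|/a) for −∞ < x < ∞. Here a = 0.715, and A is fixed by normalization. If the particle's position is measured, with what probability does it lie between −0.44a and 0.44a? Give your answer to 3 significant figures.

|u|² is the probability density, so P = ∫_{−0.44a}^{0.44a} |u|² dx.
Since A² = 1/(a), this is the region integral divided by the full normalization integral.
By symmetry take twice the x ≥ 0 contribution in numerator and denominator; the 2's cancel. Let t = x/a; then A² and the length scale cancel, so P = ∫_{0}^{0.44} e^(-2·t) dt ÷ ∫_{0}^{∞} e^(-2·t) dt.
An antiderivative of e^(-2·t) is -e^(-2·t)/2; evaluating from 0 to 0.44 gives 1/2 - e^(-22/25)/2, while the full integral is 1/2.
The result is P = 0.5852.

P ≈ 0.585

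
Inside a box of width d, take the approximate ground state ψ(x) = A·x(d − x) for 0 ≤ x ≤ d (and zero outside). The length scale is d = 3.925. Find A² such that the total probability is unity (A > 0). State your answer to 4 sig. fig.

A^2 ≈ 0.03220

The normalization condition is ∫|ψ|² dx = 1 from 0 to d.
Expanding the polynomial and integrating term by term, ∫|ψ|² dx = A²·(d^5/30).
Setting this equal to 1 gives A² = 1/(d^5/30).
Plugging in d = 3.925 yields A = 0.17946.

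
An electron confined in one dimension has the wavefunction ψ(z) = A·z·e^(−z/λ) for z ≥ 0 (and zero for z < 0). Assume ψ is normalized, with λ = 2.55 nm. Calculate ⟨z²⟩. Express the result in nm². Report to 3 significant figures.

⟨z^2⟩ ≈ 19.5 nm^2

⟨z²⟩ = ∫ z^2 |ψ|² dz over the full domain.
Evaluating both integrals, ⟨z²⟩ = 3·λ^2.
Putting λ = 2.55 gives 19.51.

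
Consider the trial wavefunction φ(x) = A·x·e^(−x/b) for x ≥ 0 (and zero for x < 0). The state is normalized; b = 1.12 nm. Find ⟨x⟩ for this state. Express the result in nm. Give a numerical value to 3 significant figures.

⟨x⟩ ≈ 1.68 nm

By definition ⟨x⟩ = ∫ x |φ(x)|² dx.
Recall ∫₀^∞ x^m e^(−x/β) dx = m!·β^(m+1), evaluating both integrals, ⟨x⟩ = 3·b/2.
With b = 1.12, ⟨x⟩ = 1.680.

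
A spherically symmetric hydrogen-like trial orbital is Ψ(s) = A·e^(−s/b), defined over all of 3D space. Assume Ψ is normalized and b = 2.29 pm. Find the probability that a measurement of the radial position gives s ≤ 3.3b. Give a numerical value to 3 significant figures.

P ≈ 0.960

P = ∫ |Ψ|² 4πs² ds over s ≤ 3.3b.
Normalization gives A² = 1/(π·b^3).
Let u = s/b; then A², 4π and the length scale all cancel, so P = ∫_{0}^{3.3} u^2·e^(-2·u) du ÷ ∫_{0}^{∞} u^2·e^(-2·u) du.
Using ∫ u^2·e^(-2·u) du = -(2·u^2 + 2·u + 1)·e^(-2·u)/4, the numerator is 1/4 - 1469·e^(-33/5)/200 and the denominator is 1/4.
Taking the ratio yields P = 0.9600.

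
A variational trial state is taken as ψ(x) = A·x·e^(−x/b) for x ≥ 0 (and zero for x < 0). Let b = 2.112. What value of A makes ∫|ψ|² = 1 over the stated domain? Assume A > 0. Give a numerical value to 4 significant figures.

Normalization requires ∫|ψ|² dx = 1, integrated from 0 to ∞.
Recall ∫₀^∞ x^m e^(−x/β) dx = m!·β^(m+1), ∫|ψ|² dx = A²·(b^3/4).
Hence A² = 1/[b^3/4].
With b = 2.112: A² = 0.42460 and A = 0.65161.

A ≈ 0.6516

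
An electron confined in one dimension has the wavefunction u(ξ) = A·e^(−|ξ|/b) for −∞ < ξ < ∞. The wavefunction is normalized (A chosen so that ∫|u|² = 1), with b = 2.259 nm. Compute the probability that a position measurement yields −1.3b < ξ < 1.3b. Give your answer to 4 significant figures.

P ≈ 0.9257

P = ∫_{−1.3b}^{1.3b} |u(ξ)|² dξ.
Since A² = 1/(b), this is the region integral divided by the full normalization integral.
Both integrals are even about ξ = 0, so only the ξ ≥ 0 halves are needed (the factors of 2 cancel). In terms of t = ξ/b (A² and the length scale cancel between numerator and denominator), P = [∫_{0}^{1.3} e^(-2·t) dt] / [∫_{0}^{∞} e^(-2·t) dt].
With ∫ e^(-2·t) dt = -e^(-2·t)/2 + C, the region integral is 1/2 - e^(-13/5)/2 and the full one is 1/2.
The result is P = 0.92573.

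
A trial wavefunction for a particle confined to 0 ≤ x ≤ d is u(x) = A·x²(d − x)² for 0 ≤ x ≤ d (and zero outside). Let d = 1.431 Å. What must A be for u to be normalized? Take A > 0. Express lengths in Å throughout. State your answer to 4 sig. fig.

The normalization condition is ∫|u|² dx = 1 from 0 to d.
With u = A·x²(d − x)², the integral evaluates to A²·[d^9/630].
Setting this equal to 1 gives A² = 1/(d^9/630).
Plugging in d = 1.431 yields A = 5.0037.

A ≈ 5.004 Å^(-9/2)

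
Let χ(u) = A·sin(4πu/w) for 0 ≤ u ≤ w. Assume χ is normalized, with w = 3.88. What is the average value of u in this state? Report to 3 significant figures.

⟨u⟩ ≈ 1.94

By definition ⟨u⟩ = ∫ u |χ(u)|² du.
With ∫₀^w sin²(nπu/w) du = w/2, the ratio of the moment integral to the normalization integral gives ⟨u⟩ = w/2.
With w = 3.88, ⟨u⟩ = 1.940.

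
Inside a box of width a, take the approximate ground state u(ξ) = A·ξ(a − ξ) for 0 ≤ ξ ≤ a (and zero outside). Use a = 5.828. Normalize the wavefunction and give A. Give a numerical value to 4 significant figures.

The normalization condition is ∫|u|² dξ = 1 from 0 to a.
Expanding the polynomial and integrating term by term, the integral (without the A² prefactor) comes out to a^5/30.
Setting this equal to 1 gives A² = 1/(a^5/30).
With a = 5.828: A² = 0.0044619 and A = 0.066798.

A ≈ 0.06680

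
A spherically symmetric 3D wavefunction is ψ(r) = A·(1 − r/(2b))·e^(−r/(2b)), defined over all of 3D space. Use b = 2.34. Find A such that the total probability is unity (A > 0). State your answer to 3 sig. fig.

The normalization condition is ∫|ψ|² 4πr² dr = 1 from 0 to ∞.
In 3D with spherical symmetry the volume element is 4πr² dr.
Recall ∫₀^∞ r^m e^(−r/β) dr = m!·β^(m+1), the integral (without the A² prefactor) comes out to 8·π·b^3.
Substituting b = 2.34 gives A² = 0.003105, so A = 0.05573.

A ≈ 0.0557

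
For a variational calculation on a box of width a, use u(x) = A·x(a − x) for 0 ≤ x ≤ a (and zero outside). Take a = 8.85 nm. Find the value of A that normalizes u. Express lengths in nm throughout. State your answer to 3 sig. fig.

A ≈ 0.0235 nm^(-5/2)

Require ∫ |u|² dx = 1 over the whole domain.
Expanding the polynomial and integrating term by term, with u = A·x(a − x), the integral evaluates to A²·[a^5/30].
Setting this equal to 1 gives A² = 1/(a^5/30).
Plugging in a = 8.85 yields A = 0.02351.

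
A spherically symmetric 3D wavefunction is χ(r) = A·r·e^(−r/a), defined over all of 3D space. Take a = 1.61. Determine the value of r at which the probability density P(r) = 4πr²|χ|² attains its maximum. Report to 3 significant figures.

r ≈ 3.22

The maximum of P(r) = 4πr²|χ|² occurs where its derivative vanishes.
This gives r = 2·a.
With a = 1.61, the most probable radial distance is 3.220.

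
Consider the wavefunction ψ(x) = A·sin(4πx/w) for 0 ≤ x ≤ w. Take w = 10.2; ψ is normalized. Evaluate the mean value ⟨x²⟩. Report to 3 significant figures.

⟨x^2⟩ ≈ 34.4

The expectation value is the |ψ|²-weighted average of x^2: ∫ x^2|ψ|² dx.
Since the A² factors cancel between numerator and denominator, ⟨x²⟩ = -w^2/(32·π^2) + w^2/3.
With w = 10.2, ⟨x^2⟩ = 34.35.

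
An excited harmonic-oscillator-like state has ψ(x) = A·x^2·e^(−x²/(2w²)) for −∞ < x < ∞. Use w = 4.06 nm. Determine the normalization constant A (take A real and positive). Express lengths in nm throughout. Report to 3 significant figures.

Require ∫ |ψ|² dx = 1 over the whole domain.
With ∫_{−∞}^{∞} x^(2m) e^(−αx²) dx = (2m−1)!!·√π / (2^m α^(m+1/2)), the integral (without the A² prefactor) comes out to 3·√(π)·w^5/4.
Setting this equal to 1 gives A² = 1/(3·√(π)·w^5/4).
With w = 4.06: A² = 0.0006819 and A = 0.02611.

A ≈ 0.0261 nm^(-5/2)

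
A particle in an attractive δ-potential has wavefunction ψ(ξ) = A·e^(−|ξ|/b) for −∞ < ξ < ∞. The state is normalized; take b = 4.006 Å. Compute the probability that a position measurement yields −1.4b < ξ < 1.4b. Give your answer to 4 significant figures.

P = ∫_{−1.4b}^{1.4b} |ψ(ξ)|² dξ.
The normalization integral ∫|ψ|²dξ over the whole domain equals b·A², and A² cancels in the ratio.
Both integrals are even about ξ = 0, so only the ξ ≥ 0 halves are needed (the factors of 2 cancel). Let u = ξ/b; then A² and the length scale cancel, so P = ∫_{0}^{1.4} e^(-2·u) du ÷ ∫_{0}^{∞} e^(-2·u) du.
Using ∫ e^(-2·u) du = -e^(-2·u)/2, the numerator is 1/2 - e^(-14/5)/2 and the denominator is 1/2.
Evaluating gives P = 0.93919.

P ≈ 0.9392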